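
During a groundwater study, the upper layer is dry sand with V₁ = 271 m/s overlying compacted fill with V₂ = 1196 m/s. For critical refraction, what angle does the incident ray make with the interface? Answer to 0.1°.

76.9°

Critical incidence: sin θ_c = V₁/V₂ = 271/1196 = 0.2266.
θ_c = arcsin 0.2266 = 13.10°.
Measured from the interface: 90° − 13.10° = 76.90°.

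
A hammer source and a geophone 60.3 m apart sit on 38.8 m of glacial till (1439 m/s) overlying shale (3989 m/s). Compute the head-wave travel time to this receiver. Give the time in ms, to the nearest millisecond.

t = x/V₂ + 2h·√(V₂²−V₁²)/(V₁V₂).
√(V₂²−V₁²) = √(3989²−1439²) = 3720.4 m/s; delay term = 2·38.8·3720.4/(1439·3989) = 0.05030 s.
t = 60.3/3989 + 0.05030 = 0.06541 s.

65 ms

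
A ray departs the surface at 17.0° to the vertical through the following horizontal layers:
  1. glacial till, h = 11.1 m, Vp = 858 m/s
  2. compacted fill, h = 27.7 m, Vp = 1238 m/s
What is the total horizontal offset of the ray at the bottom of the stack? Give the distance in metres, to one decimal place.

Apply Snell's law at each interface; in layer i the horizontal offset is hᵢ·tan θᵢ.
Layer 1: θ = 17.00°; offset = 11.1·tan 17.00° = 3.394 m.
Layer 2: sin θ = 1238·sin 17.0°/858 = 0.4219, θ = 24.95°; offset = 27.7·tan 24.95° = 12.889 m.
Σ offsets = 16.282 m.

16.3 m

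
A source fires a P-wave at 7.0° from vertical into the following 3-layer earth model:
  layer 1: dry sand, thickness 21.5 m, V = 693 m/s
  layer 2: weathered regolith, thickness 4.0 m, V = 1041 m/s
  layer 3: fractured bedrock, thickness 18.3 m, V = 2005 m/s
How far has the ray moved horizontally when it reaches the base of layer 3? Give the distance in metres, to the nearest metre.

10 m

Apply Snell's law at each interface; in layer i the horizontal offset is hᵢ·tan θᵢ.
Layer 1: θ = 7.00°; offset = 21.5·tan 7.00° = 2.640 m.
Layer 2: sin θ = 1041·sin 7.0°/693 = 0.1831, θ = 10.55°; offset = 4.0·tan 10.55° = 0.745 m.
Layer 3: sin θ = 2005·sin 7.0°/693 = 0.3526, θ = 20.65°; offset = 18.3·tan 20.65° = 6.895 m.
Summing the layer offsets gives 10.280 m.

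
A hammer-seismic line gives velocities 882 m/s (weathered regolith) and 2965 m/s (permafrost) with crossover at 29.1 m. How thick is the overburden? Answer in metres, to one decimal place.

10.7 m

x_cross = 2h·√((V₂+V₁)/(V₂−V₁)) → h = x_cross / (2·√((V₂+V₁)/(V₂−V₁))).
√((V₂+V₁)/(V₂−V₁)) = √((2965+882)/(2965−882)) = 1.3590.
h = 29.1 / (2·1.3590) = 10.71 m.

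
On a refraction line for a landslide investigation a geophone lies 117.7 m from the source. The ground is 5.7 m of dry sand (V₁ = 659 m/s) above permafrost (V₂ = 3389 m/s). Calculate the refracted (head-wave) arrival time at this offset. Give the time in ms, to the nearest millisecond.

t = x/V₂ + 2h·√(V₂²−V₁²)/(V₁V₂).
√(V₂²−V₁²) = √(3389²−659²) = 3324.3 m/s; delay term = 2·5.7·3324.3/(659·3389) = 0.01697 s.
t = 117.7/3389 + 0.01697 = 0.05170 s.

52 ms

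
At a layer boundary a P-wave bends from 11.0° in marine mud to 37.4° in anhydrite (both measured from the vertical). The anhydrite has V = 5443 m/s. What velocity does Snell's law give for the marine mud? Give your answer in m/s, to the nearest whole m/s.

1710 m/s

sin 11.0° = 0.1908; sin 37.4° = 0.6074.
V₁ = V₂·(sin θ₁/sin θ₂) = 5443·(0.1908/0.6074) = 1709.94 m/s.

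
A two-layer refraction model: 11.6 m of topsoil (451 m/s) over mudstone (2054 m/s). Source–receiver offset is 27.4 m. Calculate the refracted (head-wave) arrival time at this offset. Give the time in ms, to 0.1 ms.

63.5 ms

t = x/V₂ + 2h·√(V₂²−V₁²)/(V₁V₂).
√(V₂²−V₁²) = √(2054²−451²) = 2003.9 m/s; delay term = 2·11.6·2003.9/(451·2054) = 0.05019 s.
t = 27.4/2054 + 0.05019 = 0.06353 s.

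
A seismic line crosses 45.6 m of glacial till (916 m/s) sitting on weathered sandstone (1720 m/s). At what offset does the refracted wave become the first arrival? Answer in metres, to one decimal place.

165.1 m

x_cross = 2h·√((V₂+V₁)/(V₂−V₁)).
(V₂+V₁)/(V₂−V₁) = (1720+916)/(1720−916) = 3.2786; √ = 1.8107.
x_cross = 2·45.6·1.8107 = 165.14 m.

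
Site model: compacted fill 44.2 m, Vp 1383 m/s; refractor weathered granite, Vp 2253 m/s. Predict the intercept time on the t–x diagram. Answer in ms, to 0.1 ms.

50.5 ms

θ_c = arcsin(V₁/V₂) = arcsin(1383/2253) = 37.87°; cos θ_c = 0.7894.
tᵢ = 2h·cos θ_c / V₁ = 2·44.2·0.7894 / 1383 = 0.05046 s.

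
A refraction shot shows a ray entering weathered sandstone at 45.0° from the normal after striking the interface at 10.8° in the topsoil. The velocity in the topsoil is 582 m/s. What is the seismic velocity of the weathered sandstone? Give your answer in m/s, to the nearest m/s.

2196 m/s

Snell's law: sin 10.8°/V₁ = sin 45.0°/V₂.
V₂ = V₁·sin 45.0°/sin 10.8° = 582 × 3.7736 = 2196.25 m/s.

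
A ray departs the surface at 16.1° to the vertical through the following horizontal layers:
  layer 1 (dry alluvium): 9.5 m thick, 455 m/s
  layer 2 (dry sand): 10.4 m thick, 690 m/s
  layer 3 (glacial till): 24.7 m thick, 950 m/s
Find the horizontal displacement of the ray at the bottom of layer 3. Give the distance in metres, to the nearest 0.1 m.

25.1 m

Apply Snell's law at each interface; in layer i the horizontal offset is hᵢ·tan θᵢ.
Layer 1: θ = 16.10°; offset = 9.5·tan 16.10° = 2.742 m.
Layer 2: sin θ = 690·sin 16.1°/455 = 0.4205, θ = 24.87°; offset = 10.4·tan 24.87° = 4.821 m.
Layer 3: sin θ = 950·sin 16.1°/455 = 0.5790, θ = 35.38°; offset = 24.7·tan 35.38° = 17.541 m.
Total horizontal offset = 25.104 m.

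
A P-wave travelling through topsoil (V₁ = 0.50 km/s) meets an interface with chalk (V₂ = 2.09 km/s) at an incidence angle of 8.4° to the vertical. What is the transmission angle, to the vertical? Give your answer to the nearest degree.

38°

sin θ₁/V₁ = sin θ₂/V₂ ⇒ sin θ₂ = 2.09·sin 8.4°/0.50 = 2.09·0.1461/0.50 = 0.6106.
θ₂ = sin⁻¹(0.6106) = 37.63° (from vertical).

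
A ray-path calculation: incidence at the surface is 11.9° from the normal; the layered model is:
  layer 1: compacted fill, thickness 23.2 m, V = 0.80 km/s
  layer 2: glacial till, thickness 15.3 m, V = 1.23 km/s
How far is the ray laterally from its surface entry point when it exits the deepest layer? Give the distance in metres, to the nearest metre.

Ray parameter p = sin 11.9° / 0.80 km/s = 2.5776e-01 s/km.
Layer 1: θ = 11.90°; offset = 23.2·tan 11.90° = 4.889 m.
Layer 2: sin θ = p·1.23 = 0.3170 → θ = 18.48°; offset = 15.3·tan 18.48° = 5.115 m.
Summing the layer offsets gives 10.004 m.

10 m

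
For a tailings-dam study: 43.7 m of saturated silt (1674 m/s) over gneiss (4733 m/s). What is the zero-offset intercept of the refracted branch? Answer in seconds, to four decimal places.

θ_c = arcsin(V₁/V₂) = arcsin(1674/4733) = 20.71°; cos θ_c = 0.9354.
tᵢ = 2h·cos θ_c / V₁ = 2·43.7·0.9354 / 1674 = 0.04884 s.

0.0488 s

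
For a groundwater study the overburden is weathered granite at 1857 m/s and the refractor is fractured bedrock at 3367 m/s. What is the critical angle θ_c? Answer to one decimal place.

Critical incidence: sin θ_c = V₁/V₂ = 1857/3367 = 0.5515.
θ_c = arcsin 0.5515 = 33.47°.

33.5°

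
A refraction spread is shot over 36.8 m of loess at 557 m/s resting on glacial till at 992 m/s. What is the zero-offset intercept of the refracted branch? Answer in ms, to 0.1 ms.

θ_c = arcsin(V₁/V₂) = arcsin(557/992) = 34.16°; cos θ_c = 0.8275.
tᵢ = 2h·cos θ_c / V₁ = 2·36.8·0.8275 / 557 = 0.10934 s.

109.3 ms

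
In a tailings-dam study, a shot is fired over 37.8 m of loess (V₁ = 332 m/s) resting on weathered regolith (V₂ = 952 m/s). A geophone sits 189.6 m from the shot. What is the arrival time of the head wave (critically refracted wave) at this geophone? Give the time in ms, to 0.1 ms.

θ_c = arcsin(V₁/V₂) = arcsin(332/952) = 20.41°, cos θ_c = 0.9372.
Intercept time tᵢ = 2h cos θ_c / V₁ = 2·37.8·0.9372/332 = 0.21342 s.
t = x/V₂ + tᵢ = 189.6/952 + 0.21342 = 0.41257 s.

412.6 ms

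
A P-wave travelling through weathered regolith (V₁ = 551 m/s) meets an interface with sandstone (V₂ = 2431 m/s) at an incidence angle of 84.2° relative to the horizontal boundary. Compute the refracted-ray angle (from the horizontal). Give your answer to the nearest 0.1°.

Convert to the normal: θ₁ = 90° − 84.2° = 5.8°.
Snell's law: sin θ₂ = (V₂/V₁)·sin θ₁ = (2431/551)·sin 5.8° = 0.4459.
θ₂ = arcsin 0.4459 = 26.48° from the normal.
From the interface: 90° − 26.48° = 63.52°.

63.5°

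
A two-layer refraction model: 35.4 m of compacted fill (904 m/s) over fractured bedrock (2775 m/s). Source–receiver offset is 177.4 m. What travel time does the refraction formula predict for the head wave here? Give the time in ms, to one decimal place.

138.0 ms

θ_c = arcsin(V₁/V₂) = arcsin(904/2775) = 19.01°, cos θ_c = 0.9455.
Intercept time tᵢ = 2h cos θ_c / V₁ = 2·35.4·0.9455/904 = 0.07405 s.
t = x/V₂ + tᵢ = 177.4/2775 + 0.07405 = 0.13797 s.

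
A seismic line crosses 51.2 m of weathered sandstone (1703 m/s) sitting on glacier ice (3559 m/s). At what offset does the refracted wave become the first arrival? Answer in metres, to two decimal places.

172.42 m

θ_c = arcsin(1703/3559) = 28.59°, so cos θ_c = 0.8781 and tᵢ = 2h cos θ_c/V₁ = 0.0528 s.
At crossover x/V₁ = x/V₂ + tᵢ ⇒ x = tᵢ/(1/V₁ − 1/V₂) = 0.05280/(5.8720e-04 − 2.8098e-04) = 172.42 m.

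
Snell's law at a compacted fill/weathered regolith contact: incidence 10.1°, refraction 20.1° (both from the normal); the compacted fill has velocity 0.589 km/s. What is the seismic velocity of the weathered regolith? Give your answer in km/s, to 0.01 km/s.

1.15 km/s

sin 10.1° = 0.1754; sin 20.1° = 0.3437.
V₂ = V₁·(sin θ₂/sin θ₁) = 0.589·(0.3437/0.1754) = 1.15 km/s.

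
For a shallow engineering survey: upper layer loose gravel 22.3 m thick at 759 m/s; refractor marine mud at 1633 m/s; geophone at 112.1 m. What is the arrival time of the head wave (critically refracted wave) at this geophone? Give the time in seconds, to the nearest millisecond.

t = x/V₂ + 2h·√(V₂²−V₁²)/(V₁V₂).
√(V₂²−V₁²) = √(1633²−759²) = 1445.9 m/s; delay term = 2·22.3·1445.9/(759·1633) = 0.05203 s.
t = 112.1/1633 + 0.05203 = 0.12068 s.

0.121 s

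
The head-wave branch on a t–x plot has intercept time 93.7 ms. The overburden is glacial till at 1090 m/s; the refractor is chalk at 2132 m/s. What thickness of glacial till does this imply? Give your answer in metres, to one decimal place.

59.4 m

h = tᵢ·V₁·V₂ / (2·√(V₂²−V₁²)).
√(V₂²−V₁²) = √(2132² − 1090²) = 1832.3 m/s.
h = 0.0937 s × 1090 × 2132 / (2 × 1832.3) = 59.42 m.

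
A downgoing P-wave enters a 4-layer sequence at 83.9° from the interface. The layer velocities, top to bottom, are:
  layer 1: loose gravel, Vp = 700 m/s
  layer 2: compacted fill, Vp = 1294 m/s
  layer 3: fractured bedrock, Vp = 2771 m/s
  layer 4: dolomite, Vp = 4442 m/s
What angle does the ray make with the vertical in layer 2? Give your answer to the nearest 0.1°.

From the normal: θ₁ = 90° − 83.9° = 6.1°.
Ray parameter p = sin 6.1° / 700 = 1.5181e-04 s/m.
sin θ_2 = p·V_2 = 1.5181e-04 × 1294 = 0.1964.
θ_2 = 11.33° from the vertical.

11.3°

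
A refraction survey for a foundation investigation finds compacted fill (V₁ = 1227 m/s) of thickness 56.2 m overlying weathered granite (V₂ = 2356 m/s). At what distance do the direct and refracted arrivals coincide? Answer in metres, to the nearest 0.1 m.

200.2 m

θ_c = arcsin(1227/2356) = 31.39°, so cos θ_c = 0.8537 and tᵢ = 2h cos θ_c/V₁ = 0.0782 s.
At crossover x/V₁ = x/V₂ + tᵢ ⇒ x = tᵢ/(1/V₁ − 1/V₂) = 0.07820/(8.1500e-04 − 4.2445e-04) = 200.24 m.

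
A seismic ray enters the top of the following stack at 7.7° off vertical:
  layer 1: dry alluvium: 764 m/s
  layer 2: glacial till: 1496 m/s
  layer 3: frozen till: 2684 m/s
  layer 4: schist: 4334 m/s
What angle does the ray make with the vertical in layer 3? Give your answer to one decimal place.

Ray parameter p = sin 7.7° / 764 = 1.7537e-04 s/m.
sin θ_3 = p·V_3 = 1.7537e-04 × 2684 = 0.4707.
θ_3 = arcsin 0.4707 = 28.08°.

28.1°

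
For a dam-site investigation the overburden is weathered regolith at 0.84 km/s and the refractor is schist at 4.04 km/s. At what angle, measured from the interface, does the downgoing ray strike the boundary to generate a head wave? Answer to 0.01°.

Critical incidence: sin θ_c = V₁/V₂ = 0.84/4.04 = 0.2079.
θ_c = arcsin 0.2079 = 12.00°.
Measured from the interface: 90° − 12.00° = 78.00°.

78.00°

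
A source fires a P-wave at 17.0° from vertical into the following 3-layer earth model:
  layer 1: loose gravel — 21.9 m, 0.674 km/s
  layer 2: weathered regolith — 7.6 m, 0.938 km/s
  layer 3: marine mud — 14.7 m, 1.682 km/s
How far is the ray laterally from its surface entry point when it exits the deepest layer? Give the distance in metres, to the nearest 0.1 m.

25.8 m

Ray parameter p = sin 17.0° / 0.674 km/s = 4.3379e-01 s/km.
Layer 1: θ = 17.00°; offset = 21.9·tan 17.00° = 6.696 m.
Layer 2: sin θ = p·0.938 = 0.4069 → θ = 24.01°; offset = 7.6·tan 24.01° = 3.385 m.
Layer 3: sin θ = p·1.682 = 0.7296 → θ = 46.86°; offset = 14.7·tan 46.86° = 15.684 m.
Summing the layer offsets gives 25.765 m.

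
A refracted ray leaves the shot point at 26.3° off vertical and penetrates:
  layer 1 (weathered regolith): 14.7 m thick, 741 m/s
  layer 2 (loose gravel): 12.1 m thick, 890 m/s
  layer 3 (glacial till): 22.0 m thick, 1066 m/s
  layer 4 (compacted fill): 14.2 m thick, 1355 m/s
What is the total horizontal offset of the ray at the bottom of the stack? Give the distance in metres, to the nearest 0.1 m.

Apply Snell's law at each interface; in layer i the horizontal offset is hᵢ·tan θᵢ.
Layer 1: θ = 26.30°; offset = 14.7·tan 26.30° = 7.265 m.
Layer 2: sin θ = 890·sin 26.3°/741 = 0.5322, θ = 32.15°; offset = 12.1·tan 32.15° = 7.606 m.
Layer 3: sin θ = 1066·sin 26.3°/741 = 0.6374, θ = 39.60°; offset = 22.0·tan 39.60° = 18.199 m.
Layer 4: sin θ = 1355·sin 26.3°/741 = 0.8102, θ = 54.12°; offset = 14.2·tan 54.12° = 19.628 m.
Σ offsets = 52.698 m.

52.7 m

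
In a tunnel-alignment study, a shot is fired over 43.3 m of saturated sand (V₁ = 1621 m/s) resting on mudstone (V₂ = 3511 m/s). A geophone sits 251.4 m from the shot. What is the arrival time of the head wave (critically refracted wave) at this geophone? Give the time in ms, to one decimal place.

t = x/V₂ + 2h·√(V₂²−V₁²)/(V₁V₂).
√(V₂²−V₁²) = √(3511²−1621²) = 3114.4 m/s; delay term = 2·43.3·3114.4/(1621·3511) = 0.04739 s.
t = 251.4/3511 + 0.04739 = 0.11899 s.

119.0 ms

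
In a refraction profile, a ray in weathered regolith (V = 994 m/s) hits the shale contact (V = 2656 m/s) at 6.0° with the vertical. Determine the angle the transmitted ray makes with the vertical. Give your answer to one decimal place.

sin θ₁/V₁ = sin θ₂/V₂ ⇒ sin θ₂ = 2656·sin 6.0°/994 = 2656·0.1045/994 = 0.2793.
θ₂ = sin⁻¹(0.2793) = 16.22° (from vertical).

16.2°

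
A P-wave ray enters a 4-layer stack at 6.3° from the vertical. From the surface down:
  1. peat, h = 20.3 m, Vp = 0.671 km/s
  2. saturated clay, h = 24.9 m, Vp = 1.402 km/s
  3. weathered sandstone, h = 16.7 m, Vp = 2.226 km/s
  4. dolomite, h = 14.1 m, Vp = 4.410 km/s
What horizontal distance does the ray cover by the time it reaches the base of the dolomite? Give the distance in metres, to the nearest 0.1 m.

29.3 m

Ray parameter p = sin 6.3° / 0.671 km/s = 1.6354e-01 s/km.
Layer 1: θ = 6.30°; offset = 20.3·tan 6.30° = 2.241 m.
Layer 2: sin θ = p·1.402 = 0.2293 → θ = 13.25°; offset = 24.9·tan 13.25° = 5.865 m.
Layer 3: sin θ = p·2.226 = 0.3640 → θ = 21.35°; offset = 16.7·tan 21.35° = 6.527 m.
Layer 4: sin θ = p·4.410 = 0.7212 → θ = 46.15°; offset = 14.1·tan 46.15° = 14.680 m.
Total horizontal offset = 29.314 m.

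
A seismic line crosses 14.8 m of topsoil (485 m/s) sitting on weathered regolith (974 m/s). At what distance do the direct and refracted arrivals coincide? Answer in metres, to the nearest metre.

51 m

x_cross = 2h·√((V₂+V₁)/(V₂−V₁)).
(V₂+V₁)/(V₂−V₁) = (974+485)/(974−485) = 2.9836; √ = 1.7273.
x_cross = 2·14.8·1.7273 = 51.13 m.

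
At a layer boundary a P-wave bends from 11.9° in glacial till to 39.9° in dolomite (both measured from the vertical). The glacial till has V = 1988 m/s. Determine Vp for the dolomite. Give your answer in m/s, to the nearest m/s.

Snell's law: sin 11.9°/V₁ = sin 39.9°/V₂.
V₂ = V₁·sin 39.9°/sin 11.9° = 1988 × 3.1107 = 6184.17 m/s.

6184 m/s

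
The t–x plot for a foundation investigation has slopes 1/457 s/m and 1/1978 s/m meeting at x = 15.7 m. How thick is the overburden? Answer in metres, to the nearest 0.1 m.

x_cross = 2h·√((V₂+V₁)/(V₂−V₁)) → h = x_cross / (2·√((V₂+V₁)/(V₂−V₁))).
√((V₂+V₁)/(V₂−V₁)) = √((1978+457)/(1978−457)) = 1.2653.
h = 15.7 / (2·1.2653) = 6.20 m.

6.2 m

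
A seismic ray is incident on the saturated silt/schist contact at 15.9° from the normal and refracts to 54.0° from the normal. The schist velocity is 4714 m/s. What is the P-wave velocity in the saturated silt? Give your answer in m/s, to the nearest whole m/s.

sin 15.9° = 0.2740; sin 54.0° = 0.8090.
V₁ = V₂·(sin θ₁/sin θ₂) = 4714·(0.2740/0.8090) = 1596.31 m/s.

1596 m/s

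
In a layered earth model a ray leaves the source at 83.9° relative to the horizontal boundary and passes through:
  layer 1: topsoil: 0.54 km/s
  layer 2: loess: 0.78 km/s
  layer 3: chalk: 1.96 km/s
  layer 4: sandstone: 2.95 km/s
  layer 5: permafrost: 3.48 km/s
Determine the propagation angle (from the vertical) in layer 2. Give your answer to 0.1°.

From the normal: θ₁ = 90° − 83.9° = 6.1°.
Ray parameter p = sin 6.1° / 0.54 = 1.9679e-01 s/km.
sin θ_2 = p·V_2 = 1.9679e-01 × 0.78 = 0.1535.
θ_2 = 8.83° from the vertical.

8.8°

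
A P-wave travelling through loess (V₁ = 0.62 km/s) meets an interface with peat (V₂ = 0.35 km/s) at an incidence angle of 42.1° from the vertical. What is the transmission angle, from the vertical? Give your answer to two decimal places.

sin θ₁/V₁ = sin θ₂/V₂ ⇒ sin θ₂ = 0.35·sin 42.1°/0.62 = 0.35·0.6704/0.62 = 0.3785.
θ₂ = sin⁻¹(0.3785) = 22.24° (from vertical).

22.24°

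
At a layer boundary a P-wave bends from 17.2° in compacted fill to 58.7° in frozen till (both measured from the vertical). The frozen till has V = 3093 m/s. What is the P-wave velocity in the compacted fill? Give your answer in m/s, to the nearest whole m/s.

1070 m/s

sin 17.2° = 0.2957; sin 58.7° = 0.8545.
V₁ = V₂·(sin θ₁/sin θ₂) = 3093·(0.2957/0.8545) = 1070.41 m/s.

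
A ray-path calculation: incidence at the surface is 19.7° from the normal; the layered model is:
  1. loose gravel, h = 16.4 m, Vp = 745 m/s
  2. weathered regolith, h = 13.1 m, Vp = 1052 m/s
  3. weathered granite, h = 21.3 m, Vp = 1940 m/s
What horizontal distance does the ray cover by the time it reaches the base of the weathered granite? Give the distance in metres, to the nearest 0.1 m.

p = sin θ₁/V₁ = sin 19.7°/745 = 4.5248e-04 s/m is conserved through the stack.
Layer 1: θ = 19.70°; offset = 16.4·tan 19.70° = 5.872 m.
Layer 2: sin θ = p·1052 = 0.4760 → θ = 28.42°; offset = 13.1·tan 28.42° = 7.090 m.
Layer 3: sin θ = p·1940 = 0.8778 → θ = 61.38°; offset = 21.3·tan 61.38° = 39.032 m.
Σ offsets = 51.995 m.

52.0 m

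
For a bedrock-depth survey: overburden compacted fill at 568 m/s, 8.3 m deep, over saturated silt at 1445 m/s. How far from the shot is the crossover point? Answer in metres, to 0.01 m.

25.15 m

θ_c = arcsin(568/1445) = 23.15°, so cos θ_c = 0.9195 and tᵢ = 2h cos θ_c/V₁ = 0.0269 s.
At crossover x/V₁ = x/V₂ + tᵢ ⇒ x = tᵢ/(1/V₁ − 1/V₂) = 0.02687/(1.7606e-03 − 6.9204e-04) = 25.15 m.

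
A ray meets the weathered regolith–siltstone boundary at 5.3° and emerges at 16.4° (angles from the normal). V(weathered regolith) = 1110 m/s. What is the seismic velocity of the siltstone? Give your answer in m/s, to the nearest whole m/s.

3393 m/s

sin 5.3° = 0.0924; sin 16.4° = 0.2823.
V₂ = V₁·(sin θ₂/sin θ₁) = 1110·(0.2823/0.0924) = 3392.84 m/s.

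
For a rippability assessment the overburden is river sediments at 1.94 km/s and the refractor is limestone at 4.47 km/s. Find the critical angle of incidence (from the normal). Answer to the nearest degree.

Critical incidence: sin θ_c = V₁/V₂ = 1.94/4.47 = 0.4340.
θ_c = arcsin 0.4340 = 25.72°.

26°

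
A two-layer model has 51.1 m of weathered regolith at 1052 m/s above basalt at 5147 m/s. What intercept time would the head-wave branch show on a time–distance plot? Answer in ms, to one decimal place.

tᵢ = 2h·√(V₂²−V₁²)/(V₁V₂).
√(V₂²−V₁²) = √(5147²−1052²) = 5038.3 m/s.
tᵢ = 2·51.1·5038.3/(1052·5147) = 0.09510 s.

95.1 ms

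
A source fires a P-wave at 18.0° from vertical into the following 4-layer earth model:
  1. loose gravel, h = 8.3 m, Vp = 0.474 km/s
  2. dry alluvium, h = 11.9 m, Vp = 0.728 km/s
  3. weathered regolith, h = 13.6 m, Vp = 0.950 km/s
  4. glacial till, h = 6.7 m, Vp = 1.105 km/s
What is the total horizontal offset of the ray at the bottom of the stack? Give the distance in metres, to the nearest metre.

27 m

Apply Snell's law at each interface; in layer i the horizontal offset is hᵢ·tan θᵢ.
Layer 1: θ = 18.00°; offset = 8.3·tan 18.00° = 2.697 m.
Layer 2: sin θ = 0.728·sin 18.0°/0.474 = 0.4746, θ = 28.33°; offset = 11.9·tan 28.33° = 6.417 m.
Layer 3: sin θ = 0.950·sin 18.0°/0.474 = 0.6193, θ = 38.27°; offset = 13.6·tan 38.27° = 10.728 m.
Layer 4: sin θ = 1.105·sin 18.0°/0.474 = 0.7204, θ = 46.09°; offset = 6.7·tan 46.09° = 6.959 m.
Total horizontal offset = 26.801 m.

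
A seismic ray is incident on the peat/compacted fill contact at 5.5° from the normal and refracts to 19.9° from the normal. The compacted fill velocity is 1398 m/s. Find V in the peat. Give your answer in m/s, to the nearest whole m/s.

394 m/s

Snell's law: sin 5.5°/V₁ = sin 19.9°/V₂.
V₁ = V₂·sin 5.5°/sin 19.9° = 1398 × 0.2816 = 393.66 m/s.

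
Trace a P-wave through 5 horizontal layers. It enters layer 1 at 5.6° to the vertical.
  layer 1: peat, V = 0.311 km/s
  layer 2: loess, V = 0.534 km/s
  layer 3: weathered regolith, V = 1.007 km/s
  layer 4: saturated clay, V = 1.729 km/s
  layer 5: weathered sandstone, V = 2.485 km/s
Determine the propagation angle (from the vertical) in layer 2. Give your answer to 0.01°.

9.65°

Snell's law across each interface conserves sin θ / V, so sin θ_2 = V_2·sin θ₁/V₁.
sin θ_2 = 0.534 × sin 5.6° / 0.311 = 0.1676.
θ_2 = arcsin 0.1676 = 9.65°.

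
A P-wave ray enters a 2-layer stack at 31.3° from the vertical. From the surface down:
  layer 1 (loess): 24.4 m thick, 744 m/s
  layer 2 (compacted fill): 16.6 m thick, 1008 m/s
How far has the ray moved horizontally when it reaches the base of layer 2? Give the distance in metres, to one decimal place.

31.3 m

p = sin θ₁/V₁ = sin 31.3°/744 = 6.9828e-04 s/m is conserved through the stack.
Layer 1: θ = 31.30°; offset = 24.4·tan 31.30° = 14.835 m.
Layer 2: sin θ = p·1008 = 0.7039 → θ = 44.74°; offset = 16.6·tan 44.74° = 16.449 m.
Total horizontal offset = 31.284 m.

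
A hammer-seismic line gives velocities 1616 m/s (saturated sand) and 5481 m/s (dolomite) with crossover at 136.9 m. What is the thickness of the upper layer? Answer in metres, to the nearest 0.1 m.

x_cross = 2h·√((V₂+V₁)/(V₂−V₁)) → h = x_cross / (2·√((V₂+V₁)/(V₂−V₁))).
√((V₂+V₁)/(V₂−V₁)) = √((5481+1616)/(5481−1616)) = 1.3551.
h = 136.9 / (2·1.3551) = 50.51 m.

50.5 m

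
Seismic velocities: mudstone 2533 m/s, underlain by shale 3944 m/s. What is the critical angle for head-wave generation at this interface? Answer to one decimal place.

40.0°

Critical incidence: sin θ_c = V₁/V₂ = 2533/3944 = 0.6422.
θ_c = arcsin 0.6422 = 39.96°.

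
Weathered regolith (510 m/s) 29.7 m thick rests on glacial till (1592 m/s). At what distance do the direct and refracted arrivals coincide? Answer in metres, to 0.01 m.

θ_c = arcsin(510/1592) = 18.68°, so cos θ_c = 0.9473 and tᵢ = 2h cos θ_c/V₁ = 0.1103 s.
At crossover x/V₁ = x/V₂ + tᵢ ⇒ x = tᵢ/(1/V₁ − 1/V₂) = 0.11033/(1.9608e-03 − 6.2814e-04) = 82.79 m.

82.79 m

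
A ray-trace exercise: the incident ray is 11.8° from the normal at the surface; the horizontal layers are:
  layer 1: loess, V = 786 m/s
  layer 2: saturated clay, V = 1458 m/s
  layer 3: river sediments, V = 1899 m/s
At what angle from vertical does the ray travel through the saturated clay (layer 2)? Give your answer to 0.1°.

22.3°

Ray parameter p = sin 11.8° / 786 = 2.6017e-04 s/m.
sin θ_2 = p·V_2 = 2.6017e-04 × 1458 = 0.3793.
θ_2 = 22.29° from the vertical.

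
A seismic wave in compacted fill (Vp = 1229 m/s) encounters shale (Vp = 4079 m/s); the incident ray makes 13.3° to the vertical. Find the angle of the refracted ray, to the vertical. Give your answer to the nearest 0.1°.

Snell's law: sin θ₂ = (V₂/V₁)·sin θ₁ = (4079/1229)·sin 13.3° = 0.7635.
θ₂ = arcsin 0.7635 = 49.78° from the normal.

49.8°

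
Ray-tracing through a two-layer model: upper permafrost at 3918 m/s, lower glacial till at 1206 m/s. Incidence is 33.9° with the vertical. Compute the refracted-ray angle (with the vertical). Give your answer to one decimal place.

sin θ₁/V₁ = sin θ₂/V₂ ⇒ sin θ₂ = 1206·sin 33.9°/3918 = 1206·0.5577/3918 = 0.1717.
θ₂ = sin⁻¹(0.1717) = 9.89° (from vertical).

9.9°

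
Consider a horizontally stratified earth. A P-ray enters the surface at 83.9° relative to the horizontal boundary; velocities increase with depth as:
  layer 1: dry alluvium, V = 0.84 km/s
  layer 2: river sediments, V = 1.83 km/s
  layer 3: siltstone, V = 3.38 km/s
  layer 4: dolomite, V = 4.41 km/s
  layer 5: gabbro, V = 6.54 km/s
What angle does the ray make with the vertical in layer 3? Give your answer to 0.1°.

From the normal: θ₁ = 90° − 83.9° = 6.1°.
Snell's law across each interface conserves sin θ / V, so sin θ_3 = V_3·sin θ₁/V₁.
sin θ_3 = 3.38 × sin 6.1° / 0.84 = 0.4276.
θ_3 = 25.31° from the vertical.

25.3°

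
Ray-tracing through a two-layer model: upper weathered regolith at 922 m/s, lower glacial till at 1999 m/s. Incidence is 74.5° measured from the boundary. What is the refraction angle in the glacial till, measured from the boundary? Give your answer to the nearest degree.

55°

Convert to the normal: θ₁ = 90° − 74.5° = 15.5°.
Snell's law: sin θ₂ = (V₂/V₁)·sin θ₁ = (1999/922)·sin 15.5° = 0.5794.
θ₂ = arcsin 0.5794 = 35.41° from the normal.
From the interface: 90° − 35.41° = 54.59°.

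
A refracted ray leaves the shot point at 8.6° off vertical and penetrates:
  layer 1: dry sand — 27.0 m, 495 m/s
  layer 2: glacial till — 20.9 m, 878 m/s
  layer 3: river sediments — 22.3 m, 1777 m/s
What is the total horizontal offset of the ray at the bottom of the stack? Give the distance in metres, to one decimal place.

p = sin θ₁/V₁ = sin 8.6°/495 = 3.0209e-04 s/m is conserved through the stack.
Layer 1: θ = 8.60°; offset = 27.0·tan 8.60° = 4.083 m.
Layer 2: sin θ = p·878 = 0.2652 → θ = 15.38°; offset = 20.9·tan 15.38° = 5.749 m.
Layer 3: sin θ = p·1777 = 0.5368 → θ = 32.47°; offset = 22.3·tan 32.47° = 14.189 m.
Summing the layer offsets gives 24.021 m.

24.0 m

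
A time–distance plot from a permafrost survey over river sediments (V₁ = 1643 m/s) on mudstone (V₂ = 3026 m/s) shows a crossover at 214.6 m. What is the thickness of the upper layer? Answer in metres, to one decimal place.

58.4 m

h = (x_cross/2)·√((V₂−V₁)/(V₂+V₁)).
(V₂−V₁)/(V₂+V₁) = (3026−1643)/(3026+1643) = 0.2962; √ = 0.5443.
h = (214.6/2)·0.5443 = 58.40 m.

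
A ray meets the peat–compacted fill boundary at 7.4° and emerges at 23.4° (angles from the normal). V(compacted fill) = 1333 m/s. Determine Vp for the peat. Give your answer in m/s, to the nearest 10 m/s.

430 m/s

sin 7.4° = 0.1288; sin 23.4° = 0.3971.
V₁ = V₂·(sin θ₁/sin θ₂) = 1333·(0.1288/0.3971) = 432.29 m/s.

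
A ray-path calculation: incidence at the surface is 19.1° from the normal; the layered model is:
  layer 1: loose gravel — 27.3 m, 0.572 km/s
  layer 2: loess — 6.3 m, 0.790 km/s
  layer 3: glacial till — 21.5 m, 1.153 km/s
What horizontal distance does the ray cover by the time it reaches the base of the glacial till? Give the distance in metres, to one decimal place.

31.5 m

Ray parameter p = sin 19.1° / 0.572 km/s = 5.7206e-01 s/km.
Layer 1: θ = 19.10°; offset = 27.3·tan 19.10° = 9.453 m.
Layer 2: sin θ = p·0.790 = 0.4519 → θ = 26.87°; offset = 6.3·tan 26.87° = 3.192 m.
Layer 3: sin θ = p·1.153 = 0.6596 → θ = 41.27°; offset = 21.5·tan 41.27° = 18.867 m.
Σ offsets = 31.512 m.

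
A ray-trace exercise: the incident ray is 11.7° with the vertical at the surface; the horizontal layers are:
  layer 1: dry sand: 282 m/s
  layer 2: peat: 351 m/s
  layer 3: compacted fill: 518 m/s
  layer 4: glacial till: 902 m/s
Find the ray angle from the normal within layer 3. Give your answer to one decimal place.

Ray parameter p = sin 11.7° / 282 = 7.1910e-04 s/m.
sin θ_3 = p·V_3 = 7.1910e-04 × 518 = 0.3725.
θ_3 = 21.87° from the vertical.

21.9°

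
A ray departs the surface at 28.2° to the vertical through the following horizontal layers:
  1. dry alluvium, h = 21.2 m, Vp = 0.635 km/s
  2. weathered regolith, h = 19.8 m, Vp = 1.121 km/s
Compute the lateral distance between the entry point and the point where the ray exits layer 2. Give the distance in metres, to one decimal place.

Apply Snell's law at each interface; in layer i the horizontal offset is hᵢ·tan θᵢ.
Layer 1: θ = 28.20°; offset = 21.2·tan 28.20° = 11.367 m.
Layer 2: sin θ = 1.121·sin 28.2°/0.635 = 0.8342, θ = 56.53°; offset = 19.8·tan 56.53° = 29.954 m.
Total horizontal offset = 41.321 m.

41.3 m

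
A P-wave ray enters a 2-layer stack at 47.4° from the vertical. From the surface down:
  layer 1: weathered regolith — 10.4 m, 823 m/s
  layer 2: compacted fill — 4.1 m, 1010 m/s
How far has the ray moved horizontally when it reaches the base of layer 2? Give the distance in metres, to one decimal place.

Ray parameter p = sin 47.4° / 823 m/s = 8.9441e-04 s/m.
Layer 1: θ = 47.40°; offset = 10.4·tan 47.40° = 11.310 m.
Layer 2: sin θ = p·1010 = 0.9034 → θ = 64.60°; offset = 4.1·tan 64.60° = 8.635 m.
Total horizontal offset = 19.945 m.

19.9 m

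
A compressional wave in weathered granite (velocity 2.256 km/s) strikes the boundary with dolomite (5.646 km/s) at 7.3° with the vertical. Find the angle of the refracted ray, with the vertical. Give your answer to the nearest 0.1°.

sin θ₁/V₁ = sin θ₂/V₂ ⇒ sin θ₂ = 5.646·sin 7.3°/2.256 = 5.646·0.1271/2.256 = 0.3180.
θ₂ = sin⁻¹(0.3180) = 18.54° (from vertical).

18.5°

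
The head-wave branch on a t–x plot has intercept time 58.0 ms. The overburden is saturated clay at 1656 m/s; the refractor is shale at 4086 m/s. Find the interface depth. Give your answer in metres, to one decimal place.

52.5 m

θ_c = arcsin(1656/4086) = 23.91°; cos θ_c = 0.9142.
tᵢ = 2h cos θ_c/V₁ ⇒ h = tᵢ·V₁/(2 cos θ_c) = 0.058·1656/(2·0.9142) = 52.53 m.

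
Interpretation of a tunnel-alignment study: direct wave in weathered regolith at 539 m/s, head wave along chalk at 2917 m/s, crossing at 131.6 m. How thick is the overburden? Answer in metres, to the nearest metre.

55 m

h = (x_cross/2)·√((V₂−V₁)/(V₂+V₁)).
(V₂−V₁)/(V₂+V₁) = (2917−539)/(2917+539) = 0.6881; √ = 0.8295.
h = (131.6/2)·0.8295 = 54.58 m.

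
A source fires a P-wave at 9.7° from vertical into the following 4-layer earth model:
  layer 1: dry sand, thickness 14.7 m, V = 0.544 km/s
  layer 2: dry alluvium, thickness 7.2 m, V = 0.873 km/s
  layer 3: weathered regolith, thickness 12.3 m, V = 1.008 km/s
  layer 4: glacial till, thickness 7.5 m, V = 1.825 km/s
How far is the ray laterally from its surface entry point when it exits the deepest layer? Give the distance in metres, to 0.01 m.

Ray parameter p = sin 9.7° / 0.544 km/s = 3.0972e-01 s/km.
Layer 1: θ = 9.70°; offset = 14.7·tan 9.70° = 2.5127 m.
Layer 2: sin θ = p·0.873 = 0.2704 → θ = 15.69°; offset = 7.2·tan 15.69° = 2.0221 m.
Layer 3: sin θ = p·1.008 = 0.3122 → θ = 18.19°; offset = 12.3·tan 18.19° = 4.0421 m.
Layer 4: sin θ = p·1.825 = 0.5652 → θ = 34.42°; offset = 7.5·tan 34.42° = 5.1391 m.
Summing the layer offsets gives 13.7160 m.

13.72 m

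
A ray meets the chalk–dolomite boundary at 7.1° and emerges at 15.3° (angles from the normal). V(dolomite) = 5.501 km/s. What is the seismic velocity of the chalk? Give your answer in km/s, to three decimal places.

2.577 km/s

sin 7.1° = 0.1236; sin 15.3° = 0.2639.
V₁ = V₂·(sin θ₁/sin θ₂) = 5.501·(0.1236/0.2639) = 2.577 km/s.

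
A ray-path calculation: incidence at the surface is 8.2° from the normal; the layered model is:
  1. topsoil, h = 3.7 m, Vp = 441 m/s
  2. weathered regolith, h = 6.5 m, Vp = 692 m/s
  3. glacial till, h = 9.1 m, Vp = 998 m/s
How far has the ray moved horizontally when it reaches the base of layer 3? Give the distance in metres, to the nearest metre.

5 m

p = sin θ₁/V₁ = sin 8.2°/441 = 3.2342e-04 s/m is conserved through the stack.
Layer 1: θ = 8.20°; offset = 3.7·tan 8.20° = 0.533 m.
Layer 2: sin θ = p·692 = 0.2238 → θ = 12.93°; offset = 6.5·tan 12.93° = 1.493 m.
Layer 3: sin θ = p·998 = 0.3228 → θ = 18.83°; offset = 9.1·tan 18.83° = 3.103 m.
Summing the layer offsets gives 5.129 m.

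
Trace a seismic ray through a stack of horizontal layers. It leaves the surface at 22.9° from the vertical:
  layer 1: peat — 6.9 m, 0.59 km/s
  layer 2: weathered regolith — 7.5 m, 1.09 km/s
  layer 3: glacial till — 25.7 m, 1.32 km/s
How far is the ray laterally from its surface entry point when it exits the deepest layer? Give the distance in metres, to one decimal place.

56.1 m

p = sin θ₁/V₁ = sin 22.9°/0.59 = 6.5953e-01 s/km is conserved through the stack.
Layer 1: θ = 22.90°; offset = 6.9·tan 22.90° = 2.915 m.
Layer 2: sin θ = p·1.09 = 0.7189 → θ = 45.96°; offset = 7.5·tan 45.96° = 7.756 m.
Layer 3: sin θ = p·1.32 = 0.8706 → θ = 60.53°; offset = 25.7·tan 60.53° = 45.473 m.
Summing the layer offsets gives 56.145 m.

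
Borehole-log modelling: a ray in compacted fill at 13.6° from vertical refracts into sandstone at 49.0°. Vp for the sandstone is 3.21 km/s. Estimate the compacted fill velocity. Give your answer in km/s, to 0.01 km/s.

sin 13.6° = 0.2351; sin 49.0° = 0.7547.
V₁ = V₂·(sin θ₁/sin θ₂) = 3.21·(0.2351/0.7547) = 1.00 km/s.

1.00 km/s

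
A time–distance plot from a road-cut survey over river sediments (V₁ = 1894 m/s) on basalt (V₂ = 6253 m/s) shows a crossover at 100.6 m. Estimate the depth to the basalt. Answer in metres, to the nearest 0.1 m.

x_cross = 2h·√((V₂+V₁)/(V₂−V₁)) → h = x_cross / (2·√((V₂+V₁)/(V₂−V₁))).
√((V₂+V₁)/(V₂−V₁)) = √((6253+1894)/(6253−1894)) = 1.3671.
h = 100.6 / (2·1.3671) = 36.79 m.

36.8 m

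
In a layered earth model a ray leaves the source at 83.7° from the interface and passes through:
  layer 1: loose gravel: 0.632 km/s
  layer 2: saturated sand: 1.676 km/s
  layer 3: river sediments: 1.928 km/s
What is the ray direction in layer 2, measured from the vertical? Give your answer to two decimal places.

16.92°

From the normal: θ₁ = 90° − 83.7° = 6.3°.
Ray parameter p = sin 6.3° / 0.632 = 1.7363e-01 s/km.
sin θ_2 = p·V_2 = 1.7363e-01 × 1.676 = 0.2910.
θ_2 = arcsin 0.2910 = 16.92°.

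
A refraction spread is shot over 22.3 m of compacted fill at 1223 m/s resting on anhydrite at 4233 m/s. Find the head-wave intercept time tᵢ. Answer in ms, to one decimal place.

34.9 ms

tᵢ = 2h·√(V₂²−V₁²)/(V₁V₂).
√(V₂²−V₁²) = √(4233²−1223²) = 4052.5 m/s.
tᵢ = 2·22.3·4052.5/(1223·4233) = 0.03491 s.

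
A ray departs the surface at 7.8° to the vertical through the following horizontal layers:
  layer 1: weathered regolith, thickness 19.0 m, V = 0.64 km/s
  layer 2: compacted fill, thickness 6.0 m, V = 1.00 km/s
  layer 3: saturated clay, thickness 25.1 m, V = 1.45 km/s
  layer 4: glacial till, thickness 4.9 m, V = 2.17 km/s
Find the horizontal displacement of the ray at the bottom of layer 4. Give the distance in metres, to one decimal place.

Apply Snell's law at each interface; in layer i the horizontal offset is hᵢ·tan θᵢ.
Layer 1: θ = 7.80°; offset = 19.0·tan 7.80° = 2.603 m.
Layer 2: sin θ = 1.00·sin 7.8°/0.64 = 0.2121, θ = 12.24°; offset = 6.0·tan 12.24° = 1.302 m.
Layer 3: sin θ = 1.45·sin 7.8°/0.64 = 0.3075, θ = 17.91°; offset = 25.1·tan 17.91° = 8.111 m.
Layer 4: sin θ = 2.17·sin 7.8°/0.64 = 0.4602, θ = 27.40°; offset = 4.9·tan 27.40° = 2.540 m.
Σ offsets = 14.555 m.

14.6 m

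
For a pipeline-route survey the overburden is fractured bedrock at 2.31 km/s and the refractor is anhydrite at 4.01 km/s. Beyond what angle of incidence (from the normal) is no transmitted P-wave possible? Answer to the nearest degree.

35°

At critical incidence the refracted ray runs along the interface (θ₂ = 90°), so sin θ_c = V₁/V₂.
θ_c = arcsin(2.31/4.01) = arcsin 0.5761 = 35.17°.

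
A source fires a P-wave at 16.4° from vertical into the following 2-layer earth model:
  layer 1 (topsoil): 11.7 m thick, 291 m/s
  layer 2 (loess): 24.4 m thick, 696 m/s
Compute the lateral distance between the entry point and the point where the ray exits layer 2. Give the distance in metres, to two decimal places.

Apply Snell's law at each interface; in layer i the horizontal offset is hᵢ·tan θᵢ.
Layer 1: θ = 16.40°; offset = 11.7·tan 16.40° = 3.4435 m.
Layer 2: sin θ = 696·sin 16.4°/291 = 0.6753, θ = 42.48°; offset = 24.4·tan 42.48° = 22.3403 m.
Total horizontal offset = 25.7838 m.

25.78 m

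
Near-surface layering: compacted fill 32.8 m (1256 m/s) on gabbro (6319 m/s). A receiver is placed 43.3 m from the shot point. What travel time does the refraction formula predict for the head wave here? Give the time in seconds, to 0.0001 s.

0.0580 s

θ_c = arcsin(V₁/V₂) = arcsin(1256/6319) = 11.46°, cos θ_c = 0.9800.
Intercept time tᵢ = 2h cos θ_c / V₁ = 2·32.8·0.9800/1256 = 0.05119 s.
t = x/V₂ + tᵢ = 43.3/6319 + 0.05119 = 0.05804 s.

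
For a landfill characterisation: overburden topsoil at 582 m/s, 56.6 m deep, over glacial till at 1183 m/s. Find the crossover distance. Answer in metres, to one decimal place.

194.0 m

θ_c = arcsin(582/1183) = 29.47°, so cos θ_c = 0.8706 and tᵢ = 2h cos θ_c/V₁ = 0.1693 s.
At crossover x/V₁ = x/V₂ + tᵢ ⇒ x = tᵢ/(1/V₁ − 1/V₂) = 0.16934/(1.7182e-03 − 8.4531e-04) = 193.99 m.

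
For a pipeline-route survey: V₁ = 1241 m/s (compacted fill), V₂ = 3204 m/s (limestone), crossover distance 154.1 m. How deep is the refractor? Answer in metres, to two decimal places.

x_cross = 2h·√((V₂+V₁)/(V₂−V₁)) → h = x_cross / (2·√((V₂+V₁)/(V₂−V₁))).
√((V₂+V₁)/(V₂−V₁)) = √((3204+1241)/(3204−1241)) = 1.5048.
h = 154.1 / (2·1.5048) = 51.20 m.

51.20 m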